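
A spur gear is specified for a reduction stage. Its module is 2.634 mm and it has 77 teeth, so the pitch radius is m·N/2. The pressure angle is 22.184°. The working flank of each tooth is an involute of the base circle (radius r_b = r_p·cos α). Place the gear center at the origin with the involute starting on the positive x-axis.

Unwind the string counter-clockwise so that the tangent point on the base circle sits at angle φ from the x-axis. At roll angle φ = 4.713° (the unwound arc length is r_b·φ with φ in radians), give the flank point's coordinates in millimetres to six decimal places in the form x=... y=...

x=94.219454 y=0.017409

pitch radius r_p = m·N/2 = 2.634·77/2 = 101.409000
base radius r_b = r_p·cos α = 101.409000·cos 22.184° = 93.902306
roll angle φ = 4.713° = 0.08225737 rad
x = r_b·(cos φ + φ·sin φ) = 93.902306·(0.99661877 + 0.08225737·0.08216464) = 94.219454
y = r_b·(sin φ − φ·cos φ) = 93.902306·(0.08216464 − 0.08225737·0.99661877) = 0.017409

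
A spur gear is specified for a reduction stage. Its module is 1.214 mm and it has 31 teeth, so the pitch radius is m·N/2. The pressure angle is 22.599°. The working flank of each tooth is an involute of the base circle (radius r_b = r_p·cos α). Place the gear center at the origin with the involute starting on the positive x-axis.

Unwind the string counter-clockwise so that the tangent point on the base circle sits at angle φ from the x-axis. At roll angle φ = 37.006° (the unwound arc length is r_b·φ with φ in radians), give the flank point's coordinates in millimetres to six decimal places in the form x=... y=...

x=20.626410 y=1.496081

pitch radius r_p = m·N/2 = 1.214·31/2 = 18.817000
base radius r_b = r_p·cos α = 18.817000·cos 22.599° = 17.372173
roll angle φ = 37.006° = 0.64587654 rad
x = r_b·(cos φ + φ·sin φ) = 17.372173·(0.79857248 + 0.64587654·0.60189865) = 20.626410
y = r_b·(sin φ − φ·cos φ) = 17.372173·(0.60189865 − 0.64587654·0.79857248) = 1.496081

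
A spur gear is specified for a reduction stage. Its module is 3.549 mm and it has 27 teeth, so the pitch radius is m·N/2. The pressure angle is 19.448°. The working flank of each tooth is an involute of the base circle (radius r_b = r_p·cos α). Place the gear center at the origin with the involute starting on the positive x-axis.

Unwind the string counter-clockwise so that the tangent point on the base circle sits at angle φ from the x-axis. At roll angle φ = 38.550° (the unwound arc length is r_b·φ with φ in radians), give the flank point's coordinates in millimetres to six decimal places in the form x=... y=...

x=54.275196 y=4.382487

pitch radius r_p = m·N/2 = 3.549·27/2 = 47.911500
base radius r_b = r_p·cos α = 47.911500·cos 19.448° = 45.177864
roll angle φ = 38.550° = 0.67282443 rad
x = r_b·(cos φ + φ·sin φ) = 45.177864·(0.78206461 + 0.67282443·0.62319735) = 54.275196
y = r_b·(sin φ − φ·cos φ) = 45.177864·(0.62319735 − 0.67282443·0.78206461) = 4.382487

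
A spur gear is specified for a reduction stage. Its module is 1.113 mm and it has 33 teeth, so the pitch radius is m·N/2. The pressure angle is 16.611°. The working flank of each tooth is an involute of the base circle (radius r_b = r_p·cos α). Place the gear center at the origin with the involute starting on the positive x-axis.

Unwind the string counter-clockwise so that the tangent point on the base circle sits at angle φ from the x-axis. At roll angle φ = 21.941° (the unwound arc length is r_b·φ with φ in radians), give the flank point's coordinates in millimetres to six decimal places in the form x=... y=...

pitch radius r_p = m·N/2 = 1.113·33/2 = 18.364500
base radius r_b = r_p·cos α = 18.364500·cos 16.611° = 17.598107
roll angle φ = 21.941° = 0.38294269 rad
x = r_b·(cos φ + φ·sin φ) = 17.598107·(0.92756911 + 0.38294269·0.37365163) = 18.841524
y = r_b·(sin φ − φ·cos φ) = 17.598107·(0.37365163 − 0.38294269·0.92756911) = 0.324612

x=18.841524 y=0.324612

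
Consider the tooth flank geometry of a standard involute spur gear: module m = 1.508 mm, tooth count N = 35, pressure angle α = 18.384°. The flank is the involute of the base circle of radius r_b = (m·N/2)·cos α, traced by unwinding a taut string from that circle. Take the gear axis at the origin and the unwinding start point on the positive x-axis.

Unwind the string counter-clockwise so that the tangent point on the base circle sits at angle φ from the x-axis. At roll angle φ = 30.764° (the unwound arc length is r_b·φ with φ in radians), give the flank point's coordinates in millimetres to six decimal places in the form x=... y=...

pitch radius r_p = m·N/2 = 1.508·35/2 = 26.390000
base radius r_b = r_p·cos α = 26.390000·cos 18.384° = 25.043163
roll angle φ = 30.764° = 0.53693309 rad
x = r_b·(cos φ + φ·sin φ) = 25.043163·(0.85928145 + 0.53693309·0.51150306) = 28.397053
y = r_b·(sin φ − φ·cos φ) = 25.043163·(0.51150306 − 0.53693309·0.85928145) = 1.255324

x=28.397053 y=1.255324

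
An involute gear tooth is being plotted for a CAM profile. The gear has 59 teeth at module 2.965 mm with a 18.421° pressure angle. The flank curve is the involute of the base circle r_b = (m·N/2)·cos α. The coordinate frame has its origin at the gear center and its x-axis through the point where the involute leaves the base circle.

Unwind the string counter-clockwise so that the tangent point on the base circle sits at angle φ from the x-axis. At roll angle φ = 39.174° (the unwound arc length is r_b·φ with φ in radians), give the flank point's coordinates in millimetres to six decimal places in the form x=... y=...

x=100.173586 y=8.434678

pitch radius r_p = m·N/2 = 2.965·59/2 = 87.467500
base radius r_b = r_p·cos α = 87.467500·cos 18.421° = 82.985688
roll angle φ = 39.174° = 0.68371528 rad
x = r_b·(cos φ + φ·sin φ) = 82.985688·(0.77523121 + 0.68371528·0.63167758) = 100.173586
y = r_b·(sin φ − φ·cos φ) = 82.985688·(0.63167758 − 0.68371528·0.77523121) = 8.434678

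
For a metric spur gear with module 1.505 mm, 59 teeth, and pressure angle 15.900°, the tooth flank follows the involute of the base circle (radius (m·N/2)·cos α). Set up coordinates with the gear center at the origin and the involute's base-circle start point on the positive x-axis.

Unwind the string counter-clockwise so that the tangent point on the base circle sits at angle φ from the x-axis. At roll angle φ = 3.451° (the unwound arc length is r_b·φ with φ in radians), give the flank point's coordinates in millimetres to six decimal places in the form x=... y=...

pitch radius r_p = m·N/2 = 1.505·59/2 = 44.397500
base radius r_b = r_p·cos α = 44.397500·cos 15.900° = 42.698910
roll angle φ = 3.451° = 0.06023131 rad
x = r_b·(cos φ + φ·sin φ) = 42.698910·(0.99818664 + 0.06023131·0.06019490) = 42.776291
y = r_b·(sin φ − φ·cos φ) = 42.698910·(0.06019490 − 0.06023131·0.99818664) = 0.003109

x=42.776291 y=0.003109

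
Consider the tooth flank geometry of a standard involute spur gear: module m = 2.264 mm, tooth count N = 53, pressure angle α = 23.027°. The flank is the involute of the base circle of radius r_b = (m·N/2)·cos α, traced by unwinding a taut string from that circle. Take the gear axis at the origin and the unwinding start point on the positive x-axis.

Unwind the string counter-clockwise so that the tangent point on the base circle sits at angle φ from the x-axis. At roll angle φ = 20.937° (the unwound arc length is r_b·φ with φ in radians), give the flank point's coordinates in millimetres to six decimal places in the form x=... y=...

pitch radius r_p = m·N/2 = 2.264·53/2 = 59.996000
base radius r_b = r_p·cos α = 59.996000·cos 23.027° = 55.215556
roll angle φ = 20.937° = 0.36541959 rad
x = r_b·(cos φ + φ·sin φ) = 55.215556·(0.93397391 + 0.36541959·0.35734121) = 58.779907
y = r_b·(sin φ − φ·cos φ) = 55.215556·(0.35734121 − 0.36541959·0.93397391) = 0.886146

x=58.779907 y=0.886146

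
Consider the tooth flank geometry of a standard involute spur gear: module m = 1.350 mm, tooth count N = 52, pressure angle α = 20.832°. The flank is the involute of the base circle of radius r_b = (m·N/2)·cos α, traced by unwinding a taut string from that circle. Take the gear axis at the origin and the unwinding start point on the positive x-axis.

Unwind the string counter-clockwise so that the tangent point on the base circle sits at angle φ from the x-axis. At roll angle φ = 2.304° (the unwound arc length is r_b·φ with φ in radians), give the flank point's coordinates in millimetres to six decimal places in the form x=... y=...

pitch radius r_p = m·N/2 = 1.350·52/2 = 35.100000
base radius r_b = r_p·cos α = 35.100000·cos 20.832° = 32.805415
roll angle φ = 2.304° = 0.04021239 rad
x = r_b·(cos φ + φ·sin φ) = 32.805415·(0.99919159 + 0.04021239·0.04020155) = 32.831928
y = r_b·(sin φ − φ·cos φ) = 32.805415·(0.04020155 − 0.04021239·0.99919159) = 0.000711

x=32.831928 y=0.000711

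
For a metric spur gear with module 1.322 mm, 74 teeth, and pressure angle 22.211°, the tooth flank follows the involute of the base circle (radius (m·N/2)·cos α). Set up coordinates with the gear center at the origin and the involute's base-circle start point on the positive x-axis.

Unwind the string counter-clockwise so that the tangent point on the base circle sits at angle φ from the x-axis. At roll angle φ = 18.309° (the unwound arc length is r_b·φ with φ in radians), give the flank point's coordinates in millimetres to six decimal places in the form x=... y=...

pitch radius r_p = m·N/2 = 1.322·74/2 = 48.914000
base radius r_b = r_p·cos α = 48.914000·cos 22.211° = 45.284485
roll angle φ = 18.309° = 0.31955233 rad
x = r_b·(cos φ + φ·sin φ) = 45.284485·(0.94937614 + 0.31955233·0.31414159) = 47.537878
y = r_b·(sin φ − φ·cos φ) = 45.284485·(0.31414159 − 0.31955233·0.94937614) = 0.487543

x=47.537878 y=0.487543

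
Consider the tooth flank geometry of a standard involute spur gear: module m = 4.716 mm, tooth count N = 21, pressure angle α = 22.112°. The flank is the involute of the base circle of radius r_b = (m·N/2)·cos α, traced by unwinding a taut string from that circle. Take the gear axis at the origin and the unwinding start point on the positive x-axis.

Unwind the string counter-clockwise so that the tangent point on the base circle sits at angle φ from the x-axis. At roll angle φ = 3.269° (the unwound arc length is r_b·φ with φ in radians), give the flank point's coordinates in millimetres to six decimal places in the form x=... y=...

pitch radius r_p = m·N/2 = 4.716·21/2 = 49.518000
base radius r_b = r_p·cos α = 49.518000·cos 22.112° = 45.875942
roll angle φ = 3.269° = 0.05705481 rad
x = r_b·(cos φ + φ·sin φ) = 45.875942·(0.99837282 + 0.05705481·0.05702386) = 45.950550
y = r_b·(sin φ − φ·cos φ) = 45.875942·(0.05702386 − 0.05705481·0.99837282) = 0.002839

x=45.950550 y=0.002839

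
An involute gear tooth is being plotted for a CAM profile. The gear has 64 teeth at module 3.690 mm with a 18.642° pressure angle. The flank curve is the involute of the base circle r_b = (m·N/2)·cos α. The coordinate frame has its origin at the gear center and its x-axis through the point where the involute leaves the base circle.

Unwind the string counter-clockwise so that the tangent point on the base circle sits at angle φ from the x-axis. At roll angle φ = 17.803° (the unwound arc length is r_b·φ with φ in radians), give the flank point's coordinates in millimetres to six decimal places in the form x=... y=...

pitch radius r_p = m·N/2 = 3.690·64/2 = 118.080000
base radius r_b = r_p·cos α = 118.080000·cos 18.642° = 111.884856
roll angle φ = 17.803° = 0.31072097 rad
x = r_b·(cos φ + φ·sin φ) = 111.884856·(0.95211339 + 0.31072097·0.30574516) = 117.156290
y = r_b·(sin φ − φ·cos φ) = 111.884856·(0.30574516 − 0.31072097·0.95211339) = 1.108059

x=117.156290 y=1.108059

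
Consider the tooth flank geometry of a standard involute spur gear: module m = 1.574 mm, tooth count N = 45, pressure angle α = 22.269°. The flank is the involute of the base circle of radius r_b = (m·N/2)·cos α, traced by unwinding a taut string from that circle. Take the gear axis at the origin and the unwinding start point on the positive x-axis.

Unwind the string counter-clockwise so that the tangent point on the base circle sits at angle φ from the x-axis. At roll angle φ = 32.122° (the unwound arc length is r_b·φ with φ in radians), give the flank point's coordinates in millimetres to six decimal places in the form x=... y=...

x=37.526411 y=1.865220

pitch radius r_p = m·N/2 = 1.574·45/2 = 35.415000
base radius r_b = r_p·cos α = 35.415000·cos 22.269° = 32.773568
roll angle φ = 32.122° = 0.56063466 rad
x = r_b·(cos φ + φ·sin φ) = 32.773568·(0.84691782 + 0.56063466·0.53172381) = 37.526411
y = r_b·(sin φ − φ·cos φ) = 32.773568·(0.53172381 − 0.56063466·0.84691782) = 1.865220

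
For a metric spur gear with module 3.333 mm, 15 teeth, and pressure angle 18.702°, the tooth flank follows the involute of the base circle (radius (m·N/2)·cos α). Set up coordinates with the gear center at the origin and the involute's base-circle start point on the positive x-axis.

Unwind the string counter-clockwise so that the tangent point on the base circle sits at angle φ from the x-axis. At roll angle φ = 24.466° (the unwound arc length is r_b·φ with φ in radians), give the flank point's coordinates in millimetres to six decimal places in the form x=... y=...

pitch radius r_p = m·N/2 = 3.333·15/2 = 24.997500
base radius r_b = r_p·cos α = 24.997500·cos 18.702° = 23.677609
roll angle φ = 24.466° = 0.42701225 rad
x = r_b·(cos φ + φ·sin φ) = 23.677609·(0.91020719 + 0.42701225·0.41415319) = 25.738880
y = r_b·(sin φ − φ·cos φ) = 23.677609·(0.41415319 − 0.42701225·0.91020719) = 0.603390

x=25.738880 y=0.603390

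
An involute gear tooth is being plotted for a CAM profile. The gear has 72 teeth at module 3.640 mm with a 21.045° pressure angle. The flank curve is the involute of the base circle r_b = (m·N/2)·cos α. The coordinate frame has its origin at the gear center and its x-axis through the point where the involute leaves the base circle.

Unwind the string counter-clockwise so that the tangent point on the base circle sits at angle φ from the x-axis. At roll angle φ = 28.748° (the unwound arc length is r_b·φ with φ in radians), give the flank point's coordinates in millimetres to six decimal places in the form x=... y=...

x=136.738498 y=5.020943

pitch radius r_p = m·N/2 = 3.640·72/2 = 131.040000
base radius r_b = r_p·cos α = 131.040000·cos 21.045° = 122.299459
roll angle φ = 28.748° = 0.50174725 rad
x = r_b·(cos φ + φ·sin φ) = 122.299459·(0.87674354 + 0.50174725·0.48095817) = 136.738498
y = r_b·(sin φ − φ·cos φ) = 122.299459·(0.48095817 − 0.50174725·0.87674354) = 5.020943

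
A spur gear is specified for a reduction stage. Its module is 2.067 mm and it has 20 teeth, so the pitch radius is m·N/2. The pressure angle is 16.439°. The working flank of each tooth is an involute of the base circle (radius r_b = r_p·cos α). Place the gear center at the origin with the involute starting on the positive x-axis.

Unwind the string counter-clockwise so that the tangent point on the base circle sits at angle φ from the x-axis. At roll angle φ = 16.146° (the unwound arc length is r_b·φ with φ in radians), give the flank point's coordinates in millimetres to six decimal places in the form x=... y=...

pitch radius r_p = m·N/2 = 2.067·20/2 = 20.670000
base radius r_b = r_p·cos α = 20.670000·cos 16.439° = 19.825043
roll angle φ = 16.146° = 0.28180086 rad
x = r_b·(cos φ + φ·sin φ) = 19.825043·(0.96055620 + 0.28180086·0.27808593) = 20.596654
y = r_b·(sin φ − φ·cos φ) = 19.825043·(0.27808593 − 0.28180086·0.96055620) = 0.146712

x=20.596654 y=0.146712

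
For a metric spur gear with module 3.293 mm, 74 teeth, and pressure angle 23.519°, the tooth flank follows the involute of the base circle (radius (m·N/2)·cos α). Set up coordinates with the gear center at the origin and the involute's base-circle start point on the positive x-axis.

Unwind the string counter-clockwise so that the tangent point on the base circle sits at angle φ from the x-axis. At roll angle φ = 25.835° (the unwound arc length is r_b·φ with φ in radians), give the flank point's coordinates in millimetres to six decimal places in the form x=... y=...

x=122.505786 y=3.345100

pitch radius r_p = m·N/2 = 3.293·74/2 = 121.841000
base radius r_b = r_p·cos α = 121.841000·cos 23.519° = 111.719399
roll angle φ = 25.835° = 0.45090581 rad
x = r_b·(cos φ + φ·sin φ) = 111.719399·(0.90005274 + 0.45090581·0.43578099) = 122.505786
y = r_b·(sin φ − φ·cos φ) = 111.719399·(0.43578099 − 0.45090581·0.90005274) = 3.345100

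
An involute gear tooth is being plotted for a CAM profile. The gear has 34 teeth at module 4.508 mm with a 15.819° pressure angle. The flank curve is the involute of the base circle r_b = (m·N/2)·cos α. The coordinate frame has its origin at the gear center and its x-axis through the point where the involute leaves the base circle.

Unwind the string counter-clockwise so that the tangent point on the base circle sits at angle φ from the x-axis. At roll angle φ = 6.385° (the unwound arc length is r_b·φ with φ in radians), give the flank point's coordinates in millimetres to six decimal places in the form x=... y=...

pitch radius r_p = m·N/2 = 4.508·34/2 = 76.636000
base radius r_b = r_p·cos α = 76.636000·cos 15.819° = 73.733615
roll angle φ = 6.385° = 0.11143927 rad
x = r_b·(cos φ + φ·sin φ) = 73.733615·(0.99379707 + 0.11143927·0.11120876) = 74.190032
y = r_b·(sin φ − φ·cos φ) = 73.733615·(0.11120876 − 0.11143927·0.99379707) = 0.033972

x=74.190032 y=0.033972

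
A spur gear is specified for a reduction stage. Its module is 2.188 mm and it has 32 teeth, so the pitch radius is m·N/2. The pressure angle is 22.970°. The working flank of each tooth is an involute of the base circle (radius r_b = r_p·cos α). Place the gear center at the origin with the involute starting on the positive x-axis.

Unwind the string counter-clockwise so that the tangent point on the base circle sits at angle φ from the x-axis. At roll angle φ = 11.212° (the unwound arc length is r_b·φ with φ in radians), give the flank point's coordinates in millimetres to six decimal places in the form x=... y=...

x=32.843432 y=0.080202

pitch radius r_p = m·N/2 = 2.188·32/2 = 35.008000
base radius r_b = r_p·cos α = 35.008000·cos 22.970° = 32.232192
roll angle φ = 11.212° = 0.19568632 rad
x = r_b·(cos φ + φ·sin φ) = 32.232192·(0.98091445 + 0.19568632·0.19443980) = 32.843432
y = r_b·(sin φ − φ·cos φ) = 32.232192·(0.19443980 − 0.19568632·0.98091445) = 0.080202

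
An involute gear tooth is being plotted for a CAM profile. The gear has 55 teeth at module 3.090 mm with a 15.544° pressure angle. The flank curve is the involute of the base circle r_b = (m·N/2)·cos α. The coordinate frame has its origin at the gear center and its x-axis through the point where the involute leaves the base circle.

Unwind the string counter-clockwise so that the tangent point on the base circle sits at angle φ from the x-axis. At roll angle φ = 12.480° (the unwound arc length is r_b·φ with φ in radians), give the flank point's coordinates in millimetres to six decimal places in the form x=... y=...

x=83.786122 y=0.280674

pitch radius r_p = m·N/2 = 3.090·55/2 = 84.975000
base radius r_b = r_p·cos α = 84.975000·cos 15.544° = 81.867035
roll angle φ = 12.480° = 0.21781709 rad
x = r_b·(cos φ + φ·sin φ) = 81.867035·(0.97637150 + 0.21781709·0.21609881) = 83.786122
y = r_b·(sin φ − φ·cos φ) = 81.867035·(0.21609881 − 0.21781709·0.97637150) = 0.280674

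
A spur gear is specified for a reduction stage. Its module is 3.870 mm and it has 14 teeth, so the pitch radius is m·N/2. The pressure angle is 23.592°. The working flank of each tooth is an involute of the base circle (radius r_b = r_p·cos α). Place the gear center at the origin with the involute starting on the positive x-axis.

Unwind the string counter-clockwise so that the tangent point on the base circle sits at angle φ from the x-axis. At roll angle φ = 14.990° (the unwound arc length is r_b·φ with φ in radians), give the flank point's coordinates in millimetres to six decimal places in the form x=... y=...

pitch radius r_p = m·N/2 = 3.870·14/2 = 27.090000
base radius r_b = r_p·cos α = 27.090000·cos 23.592° = 24.825780
roll angle φ = 14.990° = 0.26162485 rad
x = r_b·(cos φ + φ·sin φ) = 24.825780·(0.96597098 + 0.26162485·0.25865046) = 25.660929
y = r_b·(sin φ − φ·cos φ) = 24.825780·(0.25865046 − 0.26162485·0.96597098) = 0.147178

x=25.660929 y=0.147178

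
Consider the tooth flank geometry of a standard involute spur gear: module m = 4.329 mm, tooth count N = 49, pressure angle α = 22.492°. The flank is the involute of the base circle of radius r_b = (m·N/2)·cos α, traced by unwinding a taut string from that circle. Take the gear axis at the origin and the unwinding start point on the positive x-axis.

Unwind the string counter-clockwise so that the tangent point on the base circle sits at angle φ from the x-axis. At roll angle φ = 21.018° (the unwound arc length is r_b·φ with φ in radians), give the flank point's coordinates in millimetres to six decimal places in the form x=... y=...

pitch radius r_p = m·N/2 = 4.329·49/2 = 106.060500
base radius r_b = r_p·cos α = 106.060500·cos 22.492° = 97.992791
roll angle φ = 21.018° = 0.36683330 rad
x = r_b·(cos φ + φ·sin φ) = 97.992791·(0.93346780 + 0.36683330·0.35866122) = 104.365917
y = r_b·(sin φ − φ·cos φ) = 97.992791·(0.35866122 − 0.36683330·0.93346780) = 1.590830

x=104.365917 y=1.590830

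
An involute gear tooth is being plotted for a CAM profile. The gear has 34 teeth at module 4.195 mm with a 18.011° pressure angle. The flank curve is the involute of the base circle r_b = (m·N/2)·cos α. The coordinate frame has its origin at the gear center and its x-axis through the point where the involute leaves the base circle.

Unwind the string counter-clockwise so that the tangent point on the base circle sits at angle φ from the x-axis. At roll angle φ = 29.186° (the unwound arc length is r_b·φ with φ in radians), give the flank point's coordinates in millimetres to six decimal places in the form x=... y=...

pitch radius r_p = m·N/2 = 4.195·34/2 = 71.315000
base radius r_b = r_p·cos α = 71.315000·cos 18.011° = 67.820363
roll angle φ = 29.186° = 0.50939180 rad
x = r_b·(cos φ + φ·sin φ) = 67.820363·(0.87304126 + 0.50939180·0.48764635) = 76.056760
y = r_b·(sin φ − φ·cos φ) = 67.820363·(0.48764635 − 0.50939180·0.87304126) = 2.911277

x=76.056760 y=2.911277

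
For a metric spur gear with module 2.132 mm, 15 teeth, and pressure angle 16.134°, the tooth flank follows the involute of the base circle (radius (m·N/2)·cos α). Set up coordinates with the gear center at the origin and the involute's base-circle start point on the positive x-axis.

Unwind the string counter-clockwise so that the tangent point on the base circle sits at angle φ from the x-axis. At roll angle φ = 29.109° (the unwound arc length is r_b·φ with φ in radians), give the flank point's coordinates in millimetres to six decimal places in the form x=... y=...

x=17.216465 y=0.654243

pitch radius r_p = m·N/2 = 2.132·15/2 = 15.990000
base radius r_b = r_p·cos α = 15.990000·cos 16.134° = 15.360225
roll angle φ = 29.109° = 0.50804789 rad
x = r_b·(cos φ + φ·sin φ) = 15.360225·(0.87369582 + 0.50804789·0.48647263) = 17.216465
y = r_b·(sin φ − φ·cos φ) = 15.360225·(0.48647263 − 0.50804789·0.87369582) = 0.654243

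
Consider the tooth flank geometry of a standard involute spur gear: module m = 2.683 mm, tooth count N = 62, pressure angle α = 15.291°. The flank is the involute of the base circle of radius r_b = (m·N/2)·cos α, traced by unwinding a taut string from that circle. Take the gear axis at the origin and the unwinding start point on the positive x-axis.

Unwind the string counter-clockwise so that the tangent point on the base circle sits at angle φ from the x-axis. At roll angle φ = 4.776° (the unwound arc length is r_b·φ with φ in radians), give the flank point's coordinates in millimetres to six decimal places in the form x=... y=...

x=80.506826 y=0.015479

pitch radius r_p = m·N/2 = 2.683·62/2 = 83.173000
base radius r_b = r_p·cos α = 83.173000·cos 15.291° = 80.228581
roll angle φ = 4.776° = 0.08335693 rad
x = r_b·(cos φ + φ·sin φ) = 80.228581·(0.99652782 + 0.08335693·0.08326043) = 80.506826
y = r_b·(sin φ − φ·cos φ) = 80.228581·(0.08326043 − 0.08335693·0.99652782) = 0.015479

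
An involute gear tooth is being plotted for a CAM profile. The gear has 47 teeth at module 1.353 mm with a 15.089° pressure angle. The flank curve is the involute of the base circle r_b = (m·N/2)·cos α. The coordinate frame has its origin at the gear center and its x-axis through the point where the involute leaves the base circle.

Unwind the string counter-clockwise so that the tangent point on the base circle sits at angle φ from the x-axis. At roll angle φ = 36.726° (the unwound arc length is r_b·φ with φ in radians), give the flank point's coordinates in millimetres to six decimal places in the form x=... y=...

pitch radius r_p = m·N/2 = 1.353·47/2 = 31.795500
base radius r_b = r_p·cos α = 31.795500·cos 15.089° = 30.699275
roll angle φ = 36.726° = 0.64098962 rad
x = r_b·(cos φ + φ·sin φ) = 30.699275·(0.80150437 + 0.64098962·0.59798892) = 36.372779
y = r_b·(sin φ − φ·cos φ) = 30.699275·(0.59798892 − 0.64098962·0.80150437) = 2.585890

x=36.372779 y=2.585890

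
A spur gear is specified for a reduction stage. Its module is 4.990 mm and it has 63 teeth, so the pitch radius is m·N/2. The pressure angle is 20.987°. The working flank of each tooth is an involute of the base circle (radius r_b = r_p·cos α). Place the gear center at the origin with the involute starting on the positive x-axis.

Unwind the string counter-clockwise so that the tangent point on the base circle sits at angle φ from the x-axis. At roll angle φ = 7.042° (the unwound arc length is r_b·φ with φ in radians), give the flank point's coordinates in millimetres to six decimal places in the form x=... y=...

x=147.861887 y=0.090687

pitch radius r_p = m·N/2 = 4.990·63/2 = 157.185000
base radius r_b = r_p·cos α = 157.185000·cos 20.987° = 146.757616
roll angle φ = 7.042° = 0.12290609 rad
x = r_b·(cos φ + φ·sin φ) = 146.757616·(0.99245655 + 0.12290609·0.12259688) = 147.861887
y = r_b·(sin φ − φ·cos φ) = 146.757616·(0.12259688 − 0.12290609·0.99245655) = 0.090687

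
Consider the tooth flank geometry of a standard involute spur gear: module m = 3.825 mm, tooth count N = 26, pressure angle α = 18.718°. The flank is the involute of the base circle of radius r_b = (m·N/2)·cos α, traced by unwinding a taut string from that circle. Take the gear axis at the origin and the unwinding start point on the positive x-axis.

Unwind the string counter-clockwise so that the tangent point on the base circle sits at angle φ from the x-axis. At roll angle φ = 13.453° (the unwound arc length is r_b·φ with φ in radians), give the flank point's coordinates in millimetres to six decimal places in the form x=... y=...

pitch radius r_p = m·N/2 = 3.825·26/2 = 49.725000
base radius r_b = r_p·cos α = 49.725000·cos 18.718° = 47.095020
roll angle φ = 13.453° = 0.23479914 rad
x = r_b·(cos φ + φ·sin φ) = 47.095020·(0.97256109 + 0.23479914·0.23264765) = 48.375372
y = r_b·(sin φ − φ·cos φ) = 47.095020·(0.23264765 − 0.23479914·0.97256109) = 0.202091

x=48.375372 y=0.202091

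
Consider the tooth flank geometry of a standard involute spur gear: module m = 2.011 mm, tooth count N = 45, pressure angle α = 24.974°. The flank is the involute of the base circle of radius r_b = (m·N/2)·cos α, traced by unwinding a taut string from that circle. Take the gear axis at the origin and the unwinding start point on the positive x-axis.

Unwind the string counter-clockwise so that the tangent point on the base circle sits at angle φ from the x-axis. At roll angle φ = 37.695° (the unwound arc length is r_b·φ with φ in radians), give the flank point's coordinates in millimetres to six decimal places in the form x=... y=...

pitch radius r_p = m·N/2 = 2.011·45/2 = 45.247500
base radius r_b = r_p·cos α = 45.247500·cos 24.974° = 41.016835
roll angle φ = 37.695° = 0.65790186 rad
x = r_b·(cos φ + φ·sin φ) = 41.016835·(0.79127690 + 0.65790186·0.61145799) = 48.955899
y = r_b·(sin φ − φ·cos φ) = 41.016835·(0.61145799 − 0.65790186·0.79127690) = 3.727423

x=48.955899 y=3.727423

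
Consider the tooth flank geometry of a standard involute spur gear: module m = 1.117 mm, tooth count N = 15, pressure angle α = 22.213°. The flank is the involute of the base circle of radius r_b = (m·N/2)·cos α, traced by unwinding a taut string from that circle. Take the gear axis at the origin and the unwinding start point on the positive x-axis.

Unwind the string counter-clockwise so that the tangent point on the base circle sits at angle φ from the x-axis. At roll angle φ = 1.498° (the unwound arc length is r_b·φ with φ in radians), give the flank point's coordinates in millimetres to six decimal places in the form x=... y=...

pitch radius r_p = m·N/2 = 1.117·15/2 = 8.377500
base radius r_b = r_p·cos α = 8.377500·cos 22.213° = 7.755762
roll angle φ = 1.498° = 0.02614503 rad
x = r_b·(cos φ + φ·sin φ) = 7.755762·(0.99965824 + 0.02614503·0.02614205) = 7.758413
y = r_b·(sin φ − φ·cos φ) = 7.755762·(0.02614205 − 0.02614503·0.99965824) = 0.000046

x=7.758413 y=0.000046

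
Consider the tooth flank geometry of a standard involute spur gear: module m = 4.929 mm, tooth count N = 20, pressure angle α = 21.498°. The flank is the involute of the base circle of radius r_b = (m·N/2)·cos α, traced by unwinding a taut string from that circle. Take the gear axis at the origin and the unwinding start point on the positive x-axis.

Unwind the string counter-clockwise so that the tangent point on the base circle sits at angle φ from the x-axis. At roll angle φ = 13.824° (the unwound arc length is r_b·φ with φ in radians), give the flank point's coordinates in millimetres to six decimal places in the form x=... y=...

x=47.176406 y=0.213464

pitch radius r_p = m·N/2 = 4.929·20/2 = 49.290000
base radius r_b = r_p·cos α = 49.290000·cos 21.498° = 45.860912
roll angle φ = 13.824° = 0.24127432 rad
x = r_b·(cos φ + φ·sin φ) = 45.860912·(0.97103428 + 0.24127432·0.23894022) = 47.176406
y = r_b·(sin φ − φ·cos φ) = 45.860912·(0.23894022 − 0.24127432·0.97103428) = 0.213464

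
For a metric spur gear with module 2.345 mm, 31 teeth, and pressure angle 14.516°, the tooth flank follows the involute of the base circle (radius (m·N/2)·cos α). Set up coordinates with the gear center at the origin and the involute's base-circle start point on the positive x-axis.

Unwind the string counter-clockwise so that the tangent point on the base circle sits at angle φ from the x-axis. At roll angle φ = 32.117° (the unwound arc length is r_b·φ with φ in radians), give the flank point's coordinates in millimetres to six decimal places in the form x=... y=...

pitch radius r_p = m·N/2 = 2.345·31/2 = 36.347500
base radius r_b = r_p·cos α = 36.347500·cos 14.516° = 35.187204
roll angle φ = 32.117° = 0.56054740 rad
x = r_b·(cos φ + φ·sin φ) = 35.187204·(0.84696421 + 0.56054740·0.53164990) = 40.288616
y = r_b·(sin φ − φ·cos φ) = 35.187204·(0.53164990 − 0.56054740·0.84696421) = 2.001670

x=40.288616 y=2.001670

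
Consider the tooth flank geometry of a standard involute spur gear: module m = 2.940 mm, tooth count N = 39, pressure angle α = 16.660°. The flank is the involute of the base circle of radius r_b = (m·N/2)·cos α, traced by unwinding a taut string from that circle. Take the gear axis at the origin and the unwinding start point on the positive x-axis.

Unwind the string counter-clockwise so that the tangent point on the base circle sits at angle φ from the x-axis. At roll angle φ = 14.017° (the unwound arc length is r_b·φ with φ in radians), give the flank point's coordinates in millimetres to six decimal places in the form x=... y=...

x=56.542528 y=0.266460

pitch radius r_p = m·N/2 = 2.940·39/2 = 57.330000
base radius r_b = r_p·cos α = 57.330000·cos 16.660° = 54.923452
roll angle φ = 14.017° = 0.24464280 rad
x = r_b·(cos φ + φ·sin φ) = 54.923452·(0.97022390 + 0.24464280·0.24220978) = 56.542528
y = r_b·(sin φ − φ·cos φ) = 54.923452·(0.24220978 − 0.24464280·0.97022390) = 0.266460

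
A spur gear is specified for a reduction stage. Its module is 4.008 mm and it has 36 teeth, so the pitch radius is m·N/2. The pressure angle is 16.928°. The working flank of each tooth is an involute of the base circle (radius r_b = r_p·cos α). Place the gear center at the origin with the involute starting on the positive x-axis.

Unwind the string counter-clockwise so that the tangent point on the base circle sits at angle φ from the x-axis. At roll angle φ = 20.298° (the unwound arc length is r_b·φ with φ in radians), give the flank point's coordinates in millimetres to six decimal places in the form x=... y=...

x=73.214214 y=1.010120

pitch radius r_p = m·N/2 = 4.008·36/2 = 72.144000
base radius r_b = r_p·cos α = 72.144000·cos 16.928° = 69.018102
roll angle φ = 20.298° = 0.35426693 rad
x = r_b·(cos φ + φ·sin φ) = 69.018102·(0.93790104 + 0.35426693·0.34690291) = 73.214214
y = r_b·(sin φ − φ·cos φ) = 69.018102·(0.34690291 − 0.35426693·0.93790104) = 1.010120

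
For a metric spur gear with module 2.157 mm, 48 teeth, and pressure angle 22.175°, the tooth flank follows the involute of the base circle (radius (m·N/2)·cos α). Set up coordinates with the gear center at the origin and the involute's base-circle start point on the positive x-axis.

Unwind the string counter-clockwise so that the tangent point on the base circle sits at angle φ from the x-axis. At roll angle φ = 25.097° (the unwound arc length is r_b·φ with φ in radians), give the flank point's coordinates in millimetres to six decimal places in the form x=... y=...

pitch radius r_p = m·N/2 = 2.157·48/2 = 51.768000
base radius r_b = r_p·cos α = 51.768000·cos 22.175° = 47.938999
roll angle φ = 25.097° = 0.43802528 rad
x = r_b·(cos φ + φ·sin φ) = 47.938999·(0.90559101 + 0.43802528·0.42415201) = 52.319679
y = r_b·(sin φ − φ·cos φ) = 47.938999·(0.42415201 − 0.43802528·0.90559101) = 1.317376

x=52.319679 y=1.317376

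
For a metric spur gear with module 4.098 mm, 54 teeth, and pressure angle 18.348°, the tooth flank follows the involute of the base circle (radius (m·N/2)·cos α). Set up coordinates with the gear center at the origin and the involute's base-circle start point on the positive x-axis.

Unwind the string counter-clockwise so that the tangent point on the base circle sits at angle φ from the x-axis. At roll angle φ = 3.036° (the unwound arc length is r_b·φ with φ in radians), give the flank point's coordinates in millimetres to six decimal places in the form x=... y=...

x=105.168322 y=0.005207

pitch radius r_p = m·N/2 = 4.098·54/2 = 110.646000
base radius r_b = r_p·cos α = 110.646000·cos 18.348° = 105.020989
roll angle φ = 3.036° = 0.05298820 rad
x = r_b·(cos φ + φ·sin φ) = 105.020989·(0.99859645 + 0.05298820·0.05296340) = 105.168322
y = r_b·(sin φ − φ·cos φ) = 105.020989·(0.05296340 − 0.05298820·0.99859645) = 0.005207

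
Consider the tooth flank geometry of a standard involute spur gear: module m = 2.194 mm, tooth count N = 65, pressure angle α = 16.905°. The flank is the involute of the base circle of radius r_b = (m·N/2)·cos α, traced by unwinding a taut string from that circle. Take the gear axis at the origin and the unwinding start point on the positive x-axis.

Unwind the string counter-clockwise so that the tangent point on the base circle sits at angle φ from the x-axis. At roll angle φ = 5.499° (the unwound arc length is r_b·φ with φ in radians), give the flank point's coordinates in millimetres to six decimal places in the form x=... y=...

x=68.537276 y=0.020086

pitch radius r_p = m·N/2 = 2.194·65/2 = 71.305000
base radius r_b = r_p·cos α = 71.305000·cos 16.905° = 68.223783
roll angle φ = 5.499° = 0.09597566 rad
x = r_b·(cos φ + φ·sin φ) = 68.223783·(0.99539787 + 0.09597566·0.09582838) = 68.537276
y = r_b·(sin φ − φ·cos φ) = 68.223783·(0.09582838 − 0.09597566·0.99539787) = 0.020086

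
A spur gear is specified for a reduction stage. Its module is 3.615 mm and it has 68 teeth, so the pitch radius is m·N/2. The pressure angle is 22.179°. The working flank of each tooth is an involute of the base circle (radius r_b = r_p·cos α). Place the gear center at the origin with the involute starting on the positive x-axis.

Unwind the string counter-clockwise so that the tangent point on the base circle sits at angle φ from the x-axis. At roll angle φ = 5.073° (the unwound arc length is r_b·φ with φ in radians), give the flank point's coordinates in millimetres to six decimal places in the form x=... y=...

pitch radius r_p = m·N/2 = 3.615·68/2 = 122.910000
base radius r_b = r_p·cos α = 122.910000·cos 22.179° = 113.815767
roll angle φ = 5.073° = 0.08854055 rad
x = r_b·(cos φ + φ·sin φ) = 113.815767·(0.99608285 + 0.08854055·0.08842491) = 114.261019
y = r_b·(sin φ − φ·cos φ) = 113.815767·(0.08842491 − 0.08854055·0.99608285) = 0.026313

x=114.261019 y=0.026313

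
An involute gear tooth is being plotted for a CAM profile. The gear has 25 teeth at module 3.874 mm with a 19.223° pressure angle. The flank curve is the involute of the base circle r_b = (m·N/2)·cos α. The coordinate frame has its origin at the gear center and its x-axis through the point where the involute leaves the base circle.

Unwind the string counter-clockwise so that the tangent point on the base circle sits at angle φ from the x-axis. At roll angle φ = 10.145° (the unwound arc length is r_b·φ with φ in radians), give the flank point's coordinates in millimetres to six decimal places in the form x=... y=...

pitch radius r_p = m·N/2 = 3.874·25/2 = 48.425000
base radius r_b = r_p·cos α = 48.425000·cos 19.223° = 45.725029
roll angle φ = 10.145° = 0.17706365 rad
x = r_b·(cos φ + φ·sin φ) = 45.725029·(0.98436514 + 0.17706365·0.17613990) = 46.436196
y = r_b·(sin φ − φ·cos φ) = 45.725029·(0.17613990 − 0.17706365·0.98436514) = 0.084345

x=46.436196 y=0.084345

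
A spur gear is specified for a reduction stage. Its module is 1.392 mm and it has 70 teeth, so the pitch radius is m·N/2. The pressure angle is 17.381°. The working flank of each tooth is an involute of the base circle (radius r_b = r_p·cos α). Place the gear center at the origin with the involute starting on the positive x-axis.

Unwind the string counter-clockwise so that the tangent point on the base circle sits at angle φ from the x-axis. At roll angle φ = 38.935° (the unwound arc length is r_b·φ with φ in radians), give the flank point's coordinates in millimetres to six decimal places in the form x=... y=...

pitch radius r_p = m·N/2 = 1.392·70/2 = 48.720000
base radius r_b = r_p·cos α = 48.720000·cos 17.381° = 46.495418
roll angle φ = 38.935° = 0.67954394 rad
x = r_b·(cos φ + φ·sin φ) = 46.495418·(0.77785940 + 0.67954394·0.62843834) = 56.022834
y = r_b·(sin φ − φ·cos φ) = 46.495418·(0.62843834 − 0.67954394·0.77785940) = 4.642507

x=56.022834 y=4.642507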